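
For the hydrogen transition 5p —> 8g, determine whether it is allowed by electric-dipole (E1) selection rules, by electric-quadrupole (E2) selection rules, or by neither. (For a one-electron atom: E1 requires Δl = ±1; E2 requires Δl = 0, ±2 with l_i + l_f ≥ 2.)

neither

Δl = 4 − 1 = +3; l_i + l_f = 5.
E1 (Δl = ±1): not satisfied.
E2 (Δl = 0,±2, l_i+l_f ≥ 2): not satisfied.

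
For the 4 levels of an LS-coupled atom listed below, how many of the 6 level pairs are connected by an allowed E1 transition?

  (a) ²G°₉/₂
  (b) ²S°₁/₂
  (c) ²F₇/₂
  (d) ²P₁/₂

(a)–(b): forbidden (parity, ΔL, ΔJ).
(a)–(c): allowed.
(a)–(d): forbidden (ΔL, ΔJ).
(b)–(c): forbidden (ΔL, ΔJ).
(b)–(d): allowed.
(c)–(d): forbidden (parity, ΔL, ΔJ).
Allowed pairs: 2 of 6.

2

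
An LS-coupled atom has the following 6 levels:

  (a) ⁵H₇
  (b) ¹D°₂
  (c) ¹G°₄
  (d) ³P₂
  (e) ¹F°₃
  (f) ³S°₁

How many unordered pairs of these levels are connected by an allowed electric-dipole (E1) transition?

(a)–(b): forbidden (ΔS, ΔL, ΔJ).
(a)–(c): forbidden (ΔS, ΔJ).
(a)–(d): forbidden (parity, ΔS, ΔL, ΔJ).
(a)–(e): forbidden (ΔS, ΔL, ΔJ).
(a)–(f): forbidden (ΔS, ΔL, ΔJ).
(b)–(c): forbidden (parity, ΔL, ΔJ).
(b)–(d): forbidden (ΔS).
(b)–(e): forbidden (parity).
(b)–(f): forbidden (parity, ΔS, ΔL).
(c)–(d): forbidden (ΔS, ΔL, ΔJ).
(c)–(e): forbidden (parity).
(c)–(f): forbidden (parity, ΔS, ΔL, ΔJ).
(d)–(e): forbidden (ΔS, ΔL).
(d)–(f): allowed.
(e)–(f): forbidden (parity, ΔS, ΔL, ΔJ).
Allowed pairs: 1 of 15.

1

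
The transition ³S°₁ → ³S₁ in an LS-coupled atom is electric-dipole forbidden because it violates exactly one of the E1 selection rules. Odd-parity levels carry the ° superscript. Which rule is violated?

the L=0 ↔ L=0 exclusion

Parity must change: odd → even — ✓.
ΔS = 0: S: 1 → 1 — ✓.
ΔL = 0, ±1 (not L=0↔0): L: 0 → 0, ΔL = +0 — ✗.
ΔJ = 0, ±1 (not J=0↔0): J: 1 → 1, ΔJ = +0 — ✓.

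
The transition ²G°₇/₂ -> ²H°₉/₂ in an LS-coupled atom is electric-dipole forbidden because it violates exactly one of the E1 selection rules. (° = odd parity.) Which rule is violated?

Parity must change: odd → odd — fails.
ΔS = 0: S: 1/2 → 1/2 — passes.
ΔL = 0, ±1 (not L=0↔0): L: 4 → 5, ΔL = +1 — passes.
ΔJ = 0, ±1 (not J=0↔0): J: 7/2 → 9/2, ΔJ = +1 — passes.

parity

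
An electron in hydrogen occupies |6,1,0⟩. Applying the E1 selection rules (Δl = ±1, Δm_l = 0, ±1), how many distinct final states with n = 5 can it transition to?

E1 requires Δl = ±1, so l_f ∈ {0, 2}; with 0 ≤ l_f ≤ n_f−1 = 4, the allowed l_f values are {0, 2}.
For l_f = 0: m_f ∈ {m_i−1, m_i, m_i+1} ∩ [−0, 0] = {0} → 1 state.
For l_f = 2: m_f ∈ {m_i−1, m_i, m_i+1} ∩ [−2, 2] = {-1, 0, 1} → 3 states.
Total: 4.

4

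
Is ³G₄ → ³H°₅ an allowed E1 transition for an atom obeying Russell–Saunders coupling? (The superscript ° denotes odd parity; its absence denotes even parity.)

allowed

Reading off the term symbols: S 1→1, L 4→5, J 4→5, parity even→odd.
ΔS = 0: S: 1 → 1 — ✓.
ΔJ = 0, ±1 (not J=0↔0): J: 4 → 5, ΔJ = +1 — ✓.
ΔL = 0, ±1 (not L=0↔0): L: 4 → 5, ΔL = +1 — ✓.
Parity must change: even → odd — ✓.
All four E1 rules are satisfied.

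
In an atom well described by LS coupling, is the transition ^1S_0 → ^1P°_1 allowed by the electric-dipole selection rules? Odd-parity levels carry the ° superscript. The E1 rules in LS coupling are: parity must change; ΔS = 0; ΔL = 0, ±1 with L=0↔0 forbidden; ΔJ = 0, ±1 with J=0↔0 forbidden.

allowed

Reading off the term symbols: S 0→0, L 0→1, J 0→1, parity even→odd.
ΔL = 0, ±1 (not L=0↔0): L: 0 → 1, ΔL = +1 — ok.
Parity must change: even → odd — ok.
ΔS = 0: S: 0 → 0 — ok.
ΔJ = 0, ±1 (not J=0↔0): J: 0 → 1, ΔJ = +1 — ok.
All four E1 rules are satisfied.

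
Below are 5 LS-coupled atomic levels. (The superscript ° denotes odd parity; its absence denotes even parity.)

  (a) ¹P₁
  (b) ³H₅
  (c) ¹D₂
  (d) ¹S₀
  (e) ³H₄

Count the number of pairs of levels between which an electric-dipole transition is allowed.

(a)–(b): forbidden (parity, ΔS, ΔL, ΔJ).
(a)–(c): forbidden (parity).
(a)–(d): forbidden (parity).
(a)–(e): forbidden (parity, ΔS, ΔL, ΔJ).
(b)–(c): forbidden (parity, ΔS, ΔL, ΔJ).
(b)–(d): forbidden (parity, ΔS, ΔL, ΔJ).
(b)–(e): forbidden (parity).
(c)–(d): forbidden (parity, ΔL, ΔJ).
(c)–(e): forbidden (parity, ΔS, ΔL, ΔJ).
(d)–(e): forbidden (parity, ΔS, ΔL, ΔJ).
Allowed pairs: 0 of 10.

0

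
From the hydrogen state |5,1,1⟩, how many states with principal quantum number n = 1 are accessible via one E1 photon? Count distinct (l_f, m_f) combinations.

E1 requires Δl = ±1, so l_f ∈ {0, 2}; with 0 ≤ l_f ≤ n_f−1 = 0, the allowed l_f values are {0}.
For l_f = 0: m_f ∈ {m_i−1, m_i, m_i+1} ∩ [−0, 0] = {0} → 1 state.
Total: 1.

1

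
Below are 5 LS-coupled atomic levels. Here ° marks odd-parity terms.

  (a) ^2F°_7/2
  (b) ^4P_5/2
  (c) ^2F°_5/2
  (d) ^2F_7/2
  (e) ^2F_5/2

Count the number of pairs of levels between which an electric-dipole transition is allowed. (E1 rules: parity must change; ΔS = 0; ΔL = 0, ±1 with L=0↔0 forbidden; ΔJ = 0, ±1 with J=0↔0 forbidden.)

4

(a)–(b): forbidden (ΔS, ΔL).
(a)–(c): forbidden (parity).
(a)–(d): allowed.
(a)–(e): allowed.
(b)–(c): forbidden (ΔS, ΔL).
(b)–(d): forbidden (parity, ΔS, ΔL).
(b)–(e): forbidden (parity, ΔS, ΔL).
(c)–(d): allowed.
(c)–(e): allowed.
(d)–(e): forbidden (parity).
Allowed pairs: 4 of 10.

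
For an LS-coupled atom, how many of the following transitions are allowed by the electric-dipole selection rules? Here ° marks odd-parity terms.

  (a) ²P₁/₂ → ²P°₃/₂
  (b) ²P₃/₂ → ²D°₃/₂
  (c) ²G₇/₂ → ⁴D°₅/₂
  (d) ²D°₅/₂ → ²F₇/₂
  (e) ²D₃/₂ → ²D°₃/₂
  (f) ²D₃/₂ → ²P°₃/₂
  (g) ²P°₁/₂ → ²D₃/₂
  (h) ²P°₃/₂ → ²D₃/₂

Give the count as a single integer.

7

(a) allowed
(b) allowed
(c) forbidden (ΔS, ΔL fail)
(d) allowed
(e) allowed
(f) allowed
(g) allowed
(h) allowed
Total allowed: 7 of 8.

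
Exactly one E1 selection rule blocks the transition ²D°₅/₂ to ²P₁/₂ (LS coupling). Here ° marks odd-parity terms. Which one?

the ΔJ = 0, ±1 rule

Reading off the term symbols: S 1/2→1/2, L 2→1, J 5/2→1/2, parity odd→even.
ΔL = 0, ±1 (not L=0↔0): L: 2 → 1, ΔL = -1 — ok.
ΔS = 0: S: 1/2 → 1/2 — ok.
ΔJ = 0, ±1 (not J=0↔0): J: 5/2 → 1/2, ΔJ = -2 — fails.
Parity must change: odd → even — ok.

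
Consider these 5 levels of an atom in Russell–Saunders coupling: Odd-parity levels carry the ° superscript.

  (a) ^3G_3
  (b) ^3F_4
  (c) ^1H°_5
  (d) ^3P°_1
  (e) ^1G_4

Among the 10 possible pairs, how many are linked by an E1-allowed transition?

1

(a)–(b): forbidden (parity).
(a)–(c): forbidden (ΔS, ΔJ).
(a)–(d): forbidden (ΔL, ΔJ).
(a)–(e): forbidden (parity, ΔS).
(b)–(c): forbidden (ΔS, ΔL).
(b)–(d): forbidden (ΔL, ΔJ).
(b)–(e): forbidden (parity, ΔS).
(c)–(d): forbidden (parity, ΔS, ΔL, ΔJ).
(c)–(e): allowed.
(d)–(e): forbidden (ΔS, ΔL, ΔJ).
Allowed pairs: 1 of 10.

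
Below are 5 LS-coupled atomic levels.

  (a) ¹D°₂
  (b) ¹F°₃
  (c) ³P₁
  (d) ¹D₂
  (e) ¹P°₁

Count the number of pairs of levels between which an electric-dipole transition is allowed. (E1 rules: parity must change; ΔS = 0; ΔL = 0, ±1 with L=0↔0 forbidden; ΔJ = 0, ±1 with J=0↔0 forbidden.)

(a)–(b): forbidden (parity).
(a)–(c): forbidden (ΔS).
(a)–(d): allowed.
(a)–(e): forbidden (parity).
(b)–(c): forbidden (ΔS, ΔL, ΔJ).
(b)–(d): allowed.
(b)–(e): forbidden (parity, ΔL, ΔJ).
(c)–(d): forbidden (parity, ΔS).
(c)–(e): forbidden (ΔS).
(d)–(e): allowed.
Allowed pairs: 3 of 10.

3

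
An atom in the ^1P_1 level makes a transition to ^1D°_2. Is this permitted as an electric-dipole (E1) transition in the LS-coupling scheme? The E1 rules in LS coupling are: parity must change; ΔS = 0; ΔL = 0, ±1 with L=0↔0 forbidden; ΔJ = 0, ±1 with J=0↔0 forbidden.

allowed

Parity must change: even → odd — satisfied.
ΔS = 0: S: 0 → 0 — satisfied.
ΔL = 0, ±1 (not L=0↔0): L: 1 → 2, ΔL = +1 — satisfied.
ΔJ = 0, ±1 (not J=0↔0): J: 1 → 2, ΔJ = +1 — satisfied.
All four E1 rules are satisfied.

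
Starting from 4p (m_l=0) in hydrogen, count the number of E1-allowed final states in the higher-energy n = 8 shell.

4

E1 requires Δl = ±1, so l_f ∈ {0, 2}; with 0 ≤ l_f ≤ n_f−1 = 7, the allowed l_f values are {0, 2}.
For l_f = 0: m_f ∈ {m_i−1, m_i, m_i+1} ∩ [−0, 0] = {0} → 1 state.
For l_f = 2: m_f ∈ {m_i−1, m_i, m_i+1} ∩ [−2, 2] = {-1, 0, 1} → 3 states.
Total: 4.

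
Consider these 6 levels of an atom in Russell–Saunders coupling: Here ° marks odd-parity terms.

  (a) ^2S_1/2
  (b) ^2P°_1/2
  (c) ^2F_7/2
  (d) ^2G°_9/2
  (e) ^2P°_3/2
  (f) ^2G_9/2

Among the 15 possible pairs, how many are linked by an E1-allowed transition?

4

(a)–(b): allowed.
(a)–(c): forbidden (parity, ΔL, ΔJ).
(a)–(d): forbidden (ΔL, ΔJ).
(a)–(e): allowed.
(a)–(f): forbidden (parity, ΔL, ΔJ).
(b)–(c): forbidden (ΔL, ΔJ).
(b)–(d): forbidden (parity, ΔL, ΔJ).
(b)–(e): forbidden (parity).
(b)–(f): forbidden (ΔL, ΔJ).
(c)–(d): allowed.
(c)–(e): forbidden (ΔL, ΔJ).
(c)–(f): forbidden (parity).
(d)–(e): forbidden (parity, ΔL, ΔJ).
(d)–(f): allowed.
(e)–(f): forbidden (ΔL, ΔJ).
Allowed pairs: 4 of 15.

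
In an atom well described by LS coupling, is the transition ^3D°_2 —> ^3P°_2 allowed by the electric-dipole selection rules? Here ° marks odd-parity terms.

forbidden

Parity must change: odd → odd — violated.
ΔS = 0: S: 1 → 1 — satisfied.
ΔL = 0, ±1 (not L=0↔0): L: 2 → 1, ΔL = -1 — satisfied.
ΔJ = 0, ±1 (not J=0↔0): J: 2 → 2, ΔJ = +0 — satisfied.
Rule(s) violated: parity.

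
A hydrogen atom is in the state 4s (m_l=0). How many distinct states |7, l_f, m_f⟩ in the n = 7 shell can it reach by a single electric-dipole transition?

3

E1 requires Δl = ±1, so l_f ∈ {-1, 1}; with 0 ≤ l_f ≤ n_f−1 = 6, the allowed l_f values are {1}.
For l_f = 1: m_f ∈ {m_i−1, m_i, m_i+1} ∩ [−1, 1] = {-1, 0, 1} → 3 states.
Total: 3.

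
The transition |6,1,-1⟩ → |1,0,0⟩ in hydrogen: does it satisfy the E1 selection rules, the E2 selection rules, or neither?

Δl = 0 − 1 = -1; l_i + l_f = 1.
Δm_l = +1.
E1 (Δl = ±1, |Δm_l| ≤ 1): satisfied.
E2 (Δl = 0,±2, l_i+l_f ≥ 2, |Δm_l| ≤ 2): not satisfied.

E1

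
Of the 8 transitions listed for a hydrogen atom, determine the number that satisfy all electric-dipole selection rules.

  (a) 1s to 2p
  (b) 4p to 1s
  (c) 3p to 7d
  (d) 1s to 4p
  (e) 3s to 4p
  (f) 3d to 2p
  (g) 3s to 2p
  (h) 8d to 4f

8

(a) allowed
(b) allowed
(c) allowed
(d) allowed
(e) allowed
(f) allowed
(g) allowed
(h) allowed
Total allowed: 8 of 8.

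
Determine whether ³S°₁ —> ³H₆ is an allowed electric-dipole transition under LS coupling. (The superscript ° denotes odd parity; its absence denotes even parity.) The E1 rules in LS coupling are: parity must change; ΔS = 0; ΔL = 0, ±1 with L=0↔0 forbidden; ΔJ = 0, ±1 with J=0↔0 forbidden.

forbidden

Parity must change: odd → even — satisfied.
ΔS = 0: S: 1 → 1 — satisfied.
ΔL = 0, ±1 (not L=0↔0): L: 0 → 5, ΔL = +5 — violated.
ΔJ = 0, ±1 (not J=0↔0): J: 1 → 6, ΔJ = +5 — violated.
Rule(s) violated: ΔL, ΔJ.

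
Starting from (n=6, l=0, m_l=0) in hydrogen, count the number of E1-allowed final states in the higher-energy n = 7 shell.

E1 requires Δl = ±1, so l_f ∈ {-1, 1}; with 0 ≤ l_f ≤ n_f−1 = 6, the allowed l_f values are {1}.
For l_f = 1: m_f ∈ {m_i−1, m_i, m_i+1} ∩ [−1, 1] = {-1, 0, 1} → 3 states.
Total: 3.

3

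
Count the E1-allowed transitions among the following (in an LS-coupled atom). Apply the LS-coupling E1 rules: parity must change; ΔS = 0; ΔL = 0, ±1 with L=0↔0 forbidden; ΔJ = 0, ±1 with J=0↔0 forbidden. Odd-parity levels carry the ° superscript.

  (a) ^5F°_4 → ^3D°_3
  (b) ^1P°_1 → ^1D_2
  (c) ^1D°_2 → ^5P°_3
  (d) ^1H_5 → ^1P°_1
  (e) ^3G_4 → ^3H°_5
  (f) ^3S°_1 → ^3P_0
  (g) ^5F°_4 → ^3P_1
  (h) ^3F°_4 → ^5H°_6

3

(a) forbidden (parity, ΔS fail)
(b) allowed
(c) forbidden (parity, ΔS fail)
(d) forbidden (ΔL, ΔJ fail)
(e) allowed
(f) allowed
(g) forbidden (ΔS, ΔL, ΔJ fail)
(h) forbidden (parity, ΔS, ΔL, ΔJ fail)
Total allowed: 3 of 8.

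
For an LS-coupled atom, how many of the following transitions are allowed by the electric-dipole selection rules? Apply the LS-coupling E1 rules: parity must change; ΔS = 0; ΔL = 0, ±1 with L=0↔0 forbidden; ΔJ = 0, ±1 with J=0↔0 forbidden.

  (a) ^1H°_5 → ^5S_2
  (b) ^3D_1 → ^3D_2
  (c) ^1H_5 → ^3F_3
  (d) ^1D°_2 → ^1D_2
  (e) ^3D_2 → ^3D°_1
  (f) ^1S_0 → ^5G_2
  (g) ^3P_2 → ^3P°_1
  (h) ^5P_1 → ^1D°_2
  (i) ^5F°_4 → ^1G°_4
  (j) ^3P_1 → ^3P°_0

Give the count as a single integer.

4

(a) forbidden (ΔS, ΔL, ΔJ fail)
(b) forbidden (parity fails)
(c) forbidden (parity, ΔS, ΔL, ΔJ fail)
(d) allowed
(e) allowed
(f) forbidden (parity, ΔS, ΔL, ΔJ fail)
(g) allowed
(h) forbidden (ΔS fails)
(i) forbidden (parity, ΔS fail)
(j) allowed
Total allowed: 4 of 10.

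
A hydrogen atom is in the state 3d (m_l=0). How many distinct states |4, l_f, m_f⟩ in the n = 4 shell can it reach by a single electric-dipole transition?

E1 requires Δl = ±1, so l_f ∈ {1, 3}; with 0 ≤ l_f ≤ n_f−1 = 3, the allowed l_f values are {1, 3}.
For l_f = 1: m_f ∈ {m_i−1, m_i, m_i+1} ∩ [−1, 1] = {-1, 0, 1} → 3 states.
For l_f = 3: m_f ∈ {m_i−1, m_i, m_i+1} ∩ [−3, 3] = {-1, 0, 1} → 3 states.
Total: 6.

6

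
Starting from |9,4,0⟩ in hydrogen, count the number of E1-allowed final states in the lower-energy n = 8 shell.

E1 requires Δl = ±1, so l_f ∈ {3, 5}; with 0 ≤ l_f ≤ n_f−1 = 7, the allowed l_f values are {3, 5}.
For l_f = 3: m_f ∈ {m_i−1, m_i, m_i+1} ∩ [−3, 3] = {-1, 0, 1} → 3 states.
For l_f = 5: m_f ∈ {m_i−1, m_i, m_i+1} ∩ [−5, 5] = {-1, 0, 1} → 3 states.
Total: 6.

6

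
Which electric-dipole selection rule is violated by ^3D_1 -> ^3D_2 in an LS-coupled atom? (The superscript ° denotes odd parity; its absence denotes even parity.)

Initial level: S=1, L=2, J=1, parity even. Final level: S=1, L=2, J=2, parity even.
Parity must change: even → even — ✗.
ΔS = 0: S: 1 → 1 — ✓.
ΔL = 0, ±1 (not L=0↔0): L: 2 → 2, ΔL = +0 — ✓.
ΔJ = 0, ±1 (not J=0↔0): J: 1 → 2, ΔJ = +1 — ✓.

parity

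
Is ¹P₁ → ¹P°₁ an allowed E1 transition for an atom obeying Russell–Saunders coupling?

Reading off the term symbols: S 0→0, L 1→1, J 1→1, parity even→odd.
ΔS = 0: S: 0 → 0 — ✓.
ΔL = 0, ±1 (not L=0↔0): L: 1 → 1, ΔL = +0 — ✓.
ΔJ = 0, ±1 (not J=0↔0): J: 1 → 1, ΔJ = +0 — ✓.
Parity must change: even → odd — ✓.
All four E1 rules are satisfied.

allowed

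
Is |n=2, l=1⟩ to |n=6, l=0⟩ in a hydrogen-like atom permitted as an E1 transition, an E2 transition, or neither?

E1

Δl = 0 − 1 = -1; l_i + l_f = 1.
E1 (Δl = ±1): satisfied.
E2 (Δl = 0,±2, l_i+l_f ≥ 2): not satisfied.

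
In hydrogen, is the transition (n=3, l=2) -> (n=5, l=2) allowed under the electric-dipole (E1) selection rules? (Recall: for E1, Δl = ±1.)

l: 2 → 2 (Δl = +0). Δl = ±1 violated.
The transition is electric-dipole forbidden.

forbidden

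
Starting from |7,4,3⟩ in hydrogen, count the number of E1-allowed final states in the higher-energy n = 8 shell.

5

E1 requires Δl = ±1, so l_f ∈ {3, 5}; with 0 ≤ l_f ≤ n_f−1 = 7, the allowed l_f values are {3, 5}.
For l_f = 3: m_f ∈ {m_i−1, m_i, m_i+1} ∩ [−3, 3] = {2, 3} → 2 states.
For l_f = 5: m_f ∈ {m_i−1, m_i, m_i+1} ∩ [−5, 5] = {2, 3, 4} → 3 states.
Total: 5.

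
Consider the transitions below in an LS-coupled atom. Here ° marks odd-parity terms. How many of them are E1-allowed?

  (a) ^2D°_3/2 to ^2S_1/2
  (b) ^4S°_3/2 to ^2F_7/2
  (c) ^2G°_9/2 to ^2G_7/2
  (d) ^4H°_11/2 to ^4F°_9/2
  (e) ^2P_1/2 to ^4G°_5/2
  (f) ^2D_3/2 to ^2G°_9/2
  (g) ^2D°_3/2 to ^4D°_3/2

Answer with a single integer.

1

(a) forbidden (ΔL fails)
(b) forbidden (ΔS, ΔL, ΔJ fail)
(c) allowed
(d) forbidden (parity, ΔL fail)
(e) forbidden (ΔS, ΔL, ΔJ fail)
(f) forbidden (ΔL, ΔJ fail)
(g) forbidden (parity, ΔS fail)
Total allowed: 1 of 7.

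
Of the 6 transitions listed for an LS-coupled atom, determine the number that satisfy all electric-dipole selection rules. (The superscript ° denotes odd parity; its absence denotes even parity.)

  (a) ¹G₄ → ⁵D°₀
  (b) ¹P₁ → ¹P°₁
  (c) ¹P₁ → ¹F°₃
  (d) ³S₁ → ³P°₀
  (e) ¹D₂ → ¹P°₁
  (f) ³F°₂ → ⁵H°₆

3

(a) forbidden (ΔS, ΔL, ΔJ fail)
(b) allowed
(c) forbidden (ΔL, ΔJ fail)
(d) allowed
(e) allowed
(f) forbidden (parity, ΔS, ΔL, ΔJ fail)
Total allowed: 3 of 6.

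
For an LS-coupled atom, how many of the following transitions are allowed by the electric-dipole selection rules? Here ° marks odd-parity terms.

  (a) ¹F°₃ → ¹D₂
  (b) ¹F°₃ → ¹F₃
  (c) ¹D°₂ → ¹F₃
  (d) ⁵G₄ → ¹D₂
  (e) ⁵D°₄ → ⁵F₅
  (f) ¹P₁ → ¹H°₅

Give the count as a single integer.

(a) allowed
(b) allowed
(c) allowed
(d) forbidden (parity, ΔS, ΔL, ΔJ fail)
(e) allowed
(f) forbidden (ΔL, ΔJ fail)
Total allowed: 4 of 6.

4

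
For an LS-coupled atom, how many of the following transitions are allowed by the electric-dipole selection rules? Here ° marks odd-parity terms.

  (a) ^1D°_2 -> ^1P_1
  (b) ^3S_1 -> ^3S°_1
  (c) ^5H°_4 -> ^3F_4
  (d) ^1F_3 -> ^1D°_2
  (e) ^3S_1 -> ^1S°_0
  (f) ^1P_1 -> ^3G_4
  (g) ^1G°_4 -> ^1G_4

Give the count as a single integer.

3

(a) allowed
(b) forbidden (ΔL fails)
(c) forbidden (ΔS, ΔL fail)
(d) allowed
(e) forbidden (ΔS, ΔL fail)
(f) forbidden (parity, ΔS, ΔL, ΔJ fail)
(g) allowed
Total allowed: 3 of 7.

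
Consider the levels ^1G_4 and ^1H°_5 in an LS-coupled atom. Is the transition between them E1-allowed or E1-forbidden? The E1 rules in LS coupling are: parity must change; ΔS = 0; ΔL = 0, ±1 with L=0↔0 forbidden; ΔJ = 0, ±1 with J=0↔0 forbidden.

Reading off the term symbols: S 0→0, L 4→5, J 4→5, parity even→odd.
Parity must change: even → odd — passes.
ΔS = 0: S: 0 → 0 — passes.
ΔL = 0, ±1 (not L=0↔0): L: 4 → 5, ΔL = +1 — passes.
ΔJ = 0, ±1 (not J=0↔0): J: 4 → 5, ΔJ = +1 — passes.
All four E1 rules are satisfied.

allowed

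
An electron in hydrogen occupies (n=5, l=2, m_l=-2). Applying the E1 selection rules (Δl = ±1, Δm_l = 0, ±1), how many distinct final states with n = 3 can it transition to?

E1 requires Δl = ±1, so l_f ∈ {1, 3}; with 0 ≤ l_f ≤ n_f−1 = 2, the allowed l_f values are {1}.
For l_f = 1: m_f ∈ {m_i−1, m_i, m_i+1} ∩ [−1, 1] = {-1} → 1 state.
Total: 1.

1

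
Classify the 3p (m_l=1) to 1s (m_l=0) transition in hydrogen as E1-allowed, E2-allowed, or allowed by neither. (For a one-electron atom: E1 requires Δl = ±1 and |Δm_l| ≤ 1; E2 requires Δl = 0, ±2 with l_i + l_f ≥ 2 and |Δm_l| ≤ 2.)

E1

Δl = 0 − 1 = -1; l_i + l_f = 1.
Δm_l = -1.
E1 (Δl = ±1, |Δm_l| ≤ 1): satisfied.
E2 (Δl = 0,±2, l_i+l_f ≥ 2, |Δm_l| ≤ 2): not satisfied.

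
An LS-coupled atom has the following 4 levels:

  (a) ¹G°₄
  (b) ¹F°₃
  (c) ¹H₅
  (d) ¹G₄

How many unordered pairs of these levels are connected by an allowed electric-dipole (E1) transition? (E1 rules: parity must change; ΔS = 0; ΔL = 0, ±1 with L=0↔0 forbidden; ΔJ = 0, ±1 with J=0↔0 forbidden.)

(a)–(b): forbidden (parity).
(a)–(c): allowed.
(a)–(d): allowed.
(b)–(c): forbidden (ΔL, ΔJ).
(b)–(d): allowed.
(c)–(d): forbidden (parity).
Allowed pairs: 3 of 6.

3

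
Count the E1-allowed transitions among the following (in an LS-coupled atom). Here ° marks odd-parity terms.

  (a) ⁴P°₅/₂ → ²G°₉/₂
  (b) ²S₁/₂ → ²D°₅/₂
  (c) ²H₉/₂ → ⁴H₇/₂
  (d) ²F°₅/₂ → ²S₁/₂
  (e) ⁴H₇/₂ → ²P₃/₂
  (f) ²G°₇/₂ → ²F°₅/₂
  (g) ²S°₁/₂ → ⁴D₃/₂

(a) forbidden (parity, ΔS, ΔL, ΔJ fail)
(b) forbidden (ΔL, ΔJ fail)
(c) forbidden (parity, ΔS fail)
(d) forbidden (ΔL, ΔJ fail)
(e) forbidden (parity, ΔS, ΔL, ΔJ fail)
(f) forbidden (parity fails)
(g) forbidden (ΔS, ΔL fail)
Total allowed: 0 of 7.

0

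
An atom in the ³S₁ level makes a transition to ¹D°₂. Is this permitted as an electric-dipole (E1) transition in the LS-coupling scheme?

forbidden

Parity must change: even → odd — satisfied.
ΔL = 0, ±1 (not L=0↔0): L: 0 → 2, ΔL = +2 — violated.
ΔS = 0: S: 1 → 0 — violated.
ΔJ = 0, ±1 (not J=0↔0): J: 1 → 2, ΔJ = +1 — satisfied.
Rule(s) violated: ΔS, ΔL.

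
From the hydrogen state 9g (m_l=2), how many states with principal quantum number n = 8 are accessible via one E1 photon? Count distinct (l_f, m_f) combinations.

E1 requires Δl = ±1, so l_f ∈ {3, 5}; with 0 ≤ l_f ≤ n_f−1 = 7, the allowed l_f values are {3, 5}.
For l_f = 3: m_f ∈ {m_i−1, m_i, m_i+1} ∩ [−3, 3] = {1, 2, 3} → 3 states.
For l_f = 5: m_f ∈ {m_i−1, m_i, m_i+1} ∩ [−5, 5] = {1, 2, 3} → 3 states.
Total: 6.

6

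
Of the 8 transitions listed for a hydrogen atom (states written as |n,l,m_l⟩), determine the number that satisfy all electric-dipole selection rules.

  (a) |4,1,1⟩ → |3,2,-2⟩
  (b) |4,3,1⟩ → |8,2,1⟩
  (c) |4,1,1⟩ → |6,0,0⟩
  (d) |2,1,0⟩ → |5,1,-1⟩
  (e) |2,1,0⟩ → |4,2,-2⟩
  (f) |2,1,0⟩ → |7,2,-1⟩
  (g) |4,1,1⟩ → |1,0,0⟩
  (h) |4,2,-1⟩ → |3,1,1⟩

4

(a) forbidden — Δm_l = -3 (E1 requires Δm_l = 0, ±1)
(b) allowed
(c) allowed
(d) forbidden — Δl = +0 (E1 requires Δl = ±1)
(e) forbidden — Δm_l = -2 (E1 requires Δm_l = 0, ±1)
(f) allowed
(g) allowed
(h) forbidden — Δm_l = +2 (E1 requires Δm_l = 0, ±1)
Total allowed: 4 of 8.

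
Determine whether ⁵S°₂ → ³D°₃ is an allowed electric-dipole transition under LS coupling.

Initial level: S=2, L=0, J=2, parity odd. Final level: S=1, L=2, J=3, parity odd.
Parity must change: odd → odd — fails.
ΔS = 0: S: 2 → 1 — fails.
ΔL = 0, ±1 (not L=0↔0): L: 0 → 2, ΔL = +2 — fails.
ΔJ = 0, ±1 (not J=0↔0): J: 2 → 3, ΔJ = +1 — passes.
Rule(s) violated: parity, ΔS, ΔL.

forbidden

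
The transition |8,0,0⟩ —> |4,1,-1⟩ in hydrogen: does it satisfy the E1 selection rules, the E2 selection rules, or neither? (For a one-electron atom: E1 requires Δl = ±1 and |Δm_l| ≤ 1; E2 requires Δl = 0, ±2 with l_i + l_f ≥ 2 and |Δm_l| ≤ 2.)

Δl = 1 − 0 = +1; l_i + l_f = 1.
Δm_l = -1.
E1 (Δl = ±1, |Δm_l| ≤ 1): satisfied.
E2 (Δl = 0,±2, l_i+l_f ≥ 2, |Δm_l| ≤ 2): not satisfied.

E1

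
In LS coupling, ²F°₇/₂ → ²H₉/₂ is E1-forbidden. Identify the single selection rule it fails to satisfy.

the ΔL = 0, ±1 rule

Initial level: S=1/2, L=3, J=7/2, parity odd. Final level: S=1/2, L=5, J=9/2, parity even.
Parity must change: odd → even — satisfied.
ΔS = 0: S: 1/2 → 1/2 — satisfied.
ΔL = 0, ±1 (not L=0↔0): L: 3 → 5, ΔL = +2 — violated.
ΔJ = 0, ±1 (not J=0↔0): J: 7/2 → 9/2, ΔJ = +1 — satisfied.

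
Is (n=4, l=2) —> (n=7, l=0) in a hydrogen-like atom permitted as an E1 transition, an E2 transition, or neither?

Δl = 0 − 2 = -2; l_i + l_f = 2.
E1 (Δl = ±1): not satisfied.
E2 (Δl = 0,±2, l_i+l_f ≥ 2): satisfied.

E2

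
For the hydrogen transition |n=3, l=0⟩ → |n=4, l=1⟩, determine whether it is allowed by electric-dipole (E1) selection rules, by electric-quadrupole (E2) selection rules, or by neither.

Δl = 1 − 0 = +1; l_i + l_f = 1.
E1 (Δl = ±1): satisfied.
E2 (Δl = 0,±2, l_i+l_f ≥ 2): not satisfied.

E1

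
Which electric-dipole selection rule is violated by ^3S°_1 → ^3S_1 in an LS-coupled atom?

ΔL = 0, ±1 (not L=0↔0): L: 0 → 0, ΔL = +0 — violated.
Parity must change: odd → even — satisfied.
ΔJ = 0, ±1 (not J=0↔0): J: 1 → 1, ΔJ = +0 — satisfied.
ΔS = 0: S: 1 → 1 — satisfied.

the L=0 ↔ L=0 exclusion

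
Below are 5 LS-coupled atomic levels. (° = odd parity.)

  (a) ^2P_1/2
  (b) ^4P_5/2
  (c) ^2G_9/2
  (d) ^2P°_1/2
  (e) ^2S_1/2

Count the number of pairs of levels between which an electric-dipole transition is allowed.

2

(a)–(b): forbidden (parity, ΔS, ΔJ).
(a)–(c): forbidden (parity, ΔL, ΔJ).
(a)–(d): allowed.
(a)–(e): forbidden (parity).
(b)–(c): forbidden (parity, ΔS, ΔL, ΔJ).
(b)–(d): forbidden (ΔS, ΔJ).
(b)–(e): forbidden (parity, ΔS, ΔJ).
(c)–(d): forbidden (ΔL, ΔJ).
(c)–(e): forbidden (parity, ΔL, ΔJ).
(d)–(e): allowed.
Allowed pairs: 2 of 10.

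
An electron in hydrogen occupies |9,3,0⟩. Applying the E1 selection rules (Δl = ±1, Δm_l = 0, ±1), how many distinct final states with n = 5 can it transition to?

E1 requires Δl = ±1, so l_f ∈ {2, 4}; with 0 ≤ l_f ≤ n_f−1 = 4, the allowed l_f values are {2, 4}.
For l_f = 2: m_f ∈ {m_i−1, m_i, m_i+1} ∩ [−2, 2] = {-1, 0, 1} → 3 states.
For l_f = 4: m_f ∈ {m_i−1, m_i, m_i+1} ∩ [−4, 4] = {-1, 0, 1} → 3 states.
Total: 6.

6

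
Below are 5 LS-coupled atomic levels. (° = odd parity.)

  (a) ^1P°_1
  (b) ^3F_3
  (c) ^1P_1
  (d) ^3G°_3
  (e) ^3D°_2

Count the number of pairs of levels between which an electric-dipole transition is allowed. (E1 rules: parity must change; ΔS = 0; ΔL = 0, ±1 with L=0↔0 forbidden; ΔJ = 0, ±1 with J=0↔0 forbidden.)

3

(a)–(b): forbidden (ΔS, ΔL, ΔJ).
(a)–(c): allowed.
(a)–(d): forbidden (parity, ΔS, ΔL, ΔJ).
(a)–(e): forbidden (parity, ΔS).
(b)–(c): forbidden (parity, ΔS, ΔL, ΔJ).
(b)–(d): allowed.
(b)–(e): allowed.
(c)–(d): forbidden (ΔS, ΔL, ΔJ).
(c)–(e): forbidden (ΔS).
(d)–(e): forbidden (parity, ΔL).
Allowed pairs: 3 of 10.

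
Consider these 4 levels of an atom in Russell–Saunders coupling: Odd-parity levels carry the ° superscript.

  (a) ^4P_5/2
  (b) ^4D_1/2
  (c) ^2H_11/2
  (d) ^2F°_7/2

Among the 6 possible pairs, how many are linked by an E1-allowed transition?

0

(a)–(b): forbidden (parity, ΔJ).
(a)–(c): forbidden (parity, ΔS, ΔL, ΔJ).
(a)–(d): forbidden (ΔS, ΔL).
(b)–(c): forbidden (parity, ΔS, ΔL, ΔJ).
(b)–(d): forbidden (ΔS, ΔJ).
(c)–(d): forbidden (ΔL, ΔJ).
Allowed pairs: 0 of 6.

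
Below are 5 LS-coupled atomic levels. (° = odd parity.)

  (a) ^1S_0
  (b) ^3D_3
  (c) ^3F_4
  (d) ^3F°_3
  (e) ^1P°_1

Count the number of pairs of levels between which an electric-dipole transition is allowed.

(a)–(b): forbidden (parity, ΔS, ΔL, ΔJ).
(a)–(c): forbidden (parity, ΔS, ΔL, ΔJ).
(a)–(d): forbidden (ΔS, ΔL, ΔJ).
(a)–(e): allowed.
(b)–(c): forbidden (parity).
(b)–(d): allowed.
(b)–(e): forbidden (ΔS, ΔJ).
(c)–(d): allowed.
(c)–(e): forbidden (ΔS, ΔL, ΔJ).
(d)–(e): forbidden (parity, ΔS, ΔL, ΔJ).
Allowed pairs: 3 of 10.

3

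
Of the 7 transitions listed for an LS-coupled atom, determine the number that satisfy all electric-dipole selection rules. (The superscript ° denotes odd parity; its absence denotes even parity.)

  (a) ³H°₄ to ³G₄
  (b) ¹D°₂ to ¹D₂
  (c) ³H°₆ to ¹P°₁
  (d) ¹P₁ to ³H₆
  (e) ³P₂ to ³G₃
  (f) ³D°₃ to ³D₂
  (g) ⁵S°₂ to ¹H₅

(a) allowed
(b) allowed
(c) forbidden (parity, ΔS, ΔL, ΔJ fail)
(d) forbidden (parity, ΔS, ΔL, ΔJ fail)
(e) forbidden (parity, ΔL fail)
(f) allowed
(g) forbidden (ΔS, ΔL, ΔJ fail)
Total allowed: 3 of 7.

3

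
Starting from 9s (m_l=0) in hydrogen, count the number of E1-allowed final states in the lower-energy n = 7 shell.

E1 requires Δl = ±1, so l_f ∈ {-1, 1}; with 0 ≤ l_f ≤ n_f−1 = 6, the allowed l_f values are {1}.
For l_f = 1: m_f ∈ {m_i−1, m_i, m_i+1} ∩ [−1, 1] = {-1, 0, 1} → 3 states.
Total: 3.

3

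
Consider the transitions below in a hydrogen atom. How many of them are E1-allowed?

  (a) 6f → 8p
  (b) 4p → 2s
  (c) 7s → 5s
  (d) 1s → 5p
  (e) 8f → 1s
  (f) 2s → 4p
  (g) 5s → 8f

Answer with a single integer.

(a) forbidden — Δl = -2 (E1 requires Δl = ±1)
(b) allowed
(c) forbidden — Δl = +0 (E1 requires Δl = ±1)
(d) allowed
(e) forbidden — Δl = -3 (E1 requires Δl = ±1)
(f) allowed
(g) forbidden — Δl = +3 (E1 requires Δl = ±1)
Total allowed: 3 of 7.

3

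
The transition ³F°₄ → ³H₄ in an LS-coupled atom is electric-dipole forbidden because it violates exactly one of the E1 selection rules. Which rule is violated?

the ΔL = 0, ±1 rule

Initial level: S=1, L=3, J=4, parity odd. Final level: S=1, L=5, J=4, parity even.
ΔJ = 0, ±1 (not J=0↔0): J: 4 → 4, ΔJ = +0 — ok.
ΔS = 0: S: 1 → 1 — ok.
Parity must change: odd → even — ok.
ΔL = 0, ±1 (not L=0↔0): L: 3 → 5, ΔL = +2 — fails.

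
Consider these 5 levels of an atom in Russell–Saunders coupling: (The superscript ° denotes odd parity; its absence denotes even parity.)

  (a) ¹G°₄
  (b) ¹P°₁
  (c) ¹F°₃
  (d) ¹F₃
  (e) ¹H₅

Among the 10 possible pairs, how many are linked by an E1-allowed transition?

3

(a)–(b): forbidden (parity, ΔL, ΔJ).
(a)–(c): forbidden (parity).
(a)–(d): allowed.
(a)–(e): allowed.
(b)–(c): forbidden (parity, ΔL, ΔJ).
(b)–(d): forbidden (ΔL, ΔJ).
(b)–(e): forbidden (ΔL, ΔJ).
(c)–(d): allowed.
(c)–(e): forbidden (ΔL, ΔJ).
(d)–(e): forbidden (parity, ΔL, ΔJ).
Allowed pairs: 3 of 10.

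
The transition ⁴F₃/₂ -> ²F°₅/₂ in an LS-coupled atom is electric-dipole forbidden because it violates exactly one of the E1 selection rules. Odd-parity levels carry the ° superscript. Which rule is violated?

the ΔS = 0 rule

Parity must change: even → odd — ok.
ΔS = 0: S: 3/2 → 1/2 — fails.
ΔL = 0, ±1 (not L=0↔0): L: 3 → 3, ΔL = +0 — ok.
ΔJ = 0, ±1 (not J=0↔0): J: 3/2 → 5/2, ΔJ = +1 — ok.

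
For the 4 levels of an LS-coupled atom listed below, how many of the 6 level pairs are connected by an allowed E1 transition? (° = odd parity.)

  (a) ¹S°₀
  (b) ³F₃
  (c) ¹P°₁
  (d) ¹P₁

(a)–(b): forbidden (ΔS, ΔL, ΔJ).
(a)–(c): forbidden (parity).
(a)–(d): allowed.
(b)–(c): forbidden (ΔS, ΔL, ΔJ).
(b)–(d): forbidden (parity, ΔS, ΔL, ΔJ).
(c)–(d): allowed.
Allowed pairs: 2 of 6.

2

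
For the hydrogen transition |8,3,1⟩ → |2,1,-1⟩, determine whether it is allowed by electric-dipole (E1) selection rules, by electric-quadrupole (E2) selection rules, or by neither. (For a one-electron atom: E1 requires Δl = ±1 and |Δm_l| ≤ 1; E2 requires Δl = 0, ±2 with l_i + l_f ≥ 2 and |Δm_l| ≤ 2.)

Δl = 1 − 3 = -2; l_i + l_f = 4.
Δm_l = -2.
E1 (Δl = ±1, |Δm_l| ≤ 1): not satisfied.
E2 (Δl = 0,±2, l_i+l_f ≥ 2, |Δm_l| ≤ 2): satisfied.

E2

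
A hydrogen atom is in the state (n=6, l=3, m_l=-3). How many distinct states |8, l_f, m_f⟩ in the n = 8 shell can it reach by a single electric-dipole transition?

4

E1 requires Δl = ±1, so l_f ∈ {2, 4}; with 0 ≤ l_f ≤ n_f−1 = 7, the allowed l_f values are {2, 4}.
For l_f = 2: m_f ∈ {m_i−1, m_i, m_i+1} ∩ [−2, 2] = {-2} → 1 state.
For l_f = 4: m_f ∈ {m_i−1, m_i, m_i+1} ∩ [−4, 4] = {-4, -3, -2} → 3 states.
Total: 4.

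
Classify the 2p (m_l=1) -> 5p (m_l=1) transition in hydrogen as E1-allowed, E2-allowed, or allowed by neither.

Δl = 1 − 1 = +0; l_i + l_f = 2.
Δm_l = +0.
E1 (Δl = ±1, |Δm_l| ≤ 1): not satisfied.
E2 (Δl = 0,±2, l_i+l_f ≥ 2, |Δm_l| ≤ 2): satisfied.

E2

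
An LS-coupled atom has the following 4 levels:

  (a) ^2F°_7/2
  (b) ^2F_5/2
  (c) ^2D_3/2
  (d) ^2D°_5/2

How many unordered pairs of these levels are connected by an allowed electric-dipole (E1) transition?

(a)–(b): allowed.
(a)–(c): forbidden (ΔJ).
(a)–(d): forbidden (parity).
(b)–(c): forbidden (parity).
(b)–(d): allowed.
(c)–(d): allowed.
Allowed pairs: 3 of 6.

3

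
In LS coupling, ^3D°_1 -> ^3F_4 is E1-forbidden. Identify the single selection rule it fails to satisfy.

Initial level: S=1, L=2, J=1, parity odd. Final level: S=1, L=3, J=4, parity even.
ΔS = 0: S: 1 → 1 — ✓.
Parity must change: odd → even — ✓.
ΔL = 0, ±1 (not L=0↔0): L: 2 → 3, ΔL = +1 — ✓.
ΔJ = 0, ±1 (not J=0↔0): J: 1 → 4, ΔJ = +3 — ✗.

the ΔJ = 0, ±1 rule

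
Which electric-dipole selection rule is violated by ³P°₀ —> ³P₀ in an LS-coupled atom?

the J=0 ↔ J=0 exclusion

Parity must change: odd → even — passes.
ΔS = 0: S: 1 → 1 — passes.
ΔL = 0, ±1 (not L=0↔0): L: 1 → 1, ΔL = +0 — passes.
ΔJ = 0, ±1 (not J=0↔0): J: 0 → 0, ΔJ = +0 — fails.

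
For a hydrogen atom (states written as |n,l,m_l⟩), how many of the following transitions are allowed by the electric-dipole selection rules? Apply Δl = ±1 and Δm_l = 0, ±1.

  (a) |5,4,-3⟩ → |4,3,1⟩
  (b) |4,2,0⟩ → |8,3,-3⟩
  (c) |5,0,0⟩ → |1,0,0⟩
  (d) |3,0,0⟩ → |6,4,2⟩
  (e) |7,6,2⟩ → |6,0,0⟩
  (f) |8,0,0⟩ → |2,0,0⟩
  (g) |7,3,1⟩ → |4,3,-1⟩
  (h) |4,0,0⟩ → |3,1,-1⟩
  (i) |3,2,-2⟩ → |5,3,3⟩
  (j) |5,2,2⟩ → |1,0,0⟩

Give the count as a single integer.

(a) forbidden — Δm_l = +4 (E1 requires Δm_l = 0, ±1)
(b) forbidden — Δm_l = -3 (E1 requires Δm_l = 0, ±1)
(c) forbidden — Δl = +0 (E1 requires Δl = ±1)
(d) forbidden — Δl = +4 (E1 requires Δl = ±1); Δm_l = +2 (E1 requires Δm_l = 0, ±1)
(e) forbidden — Δl = -6 (E1 requires Δl = ±1); Δm_l = -2 (E1 requires Δm_l = 0, ±1)
(f) forbidden — Δl = +0 (E1 requires Δl = ±1)
(g) forbidden — Δl = +0 (E1 requires Δl = ±1); Δm_l = -2 (E1 requires Δm_l = 0, ±1)
(h) allowed
(i) forbidden — Δm_l = +5 (E1 requires Δm_l = 0, ±1)
(j) forbidden — Δl = -2 (E1 requires Δl = ±1); Δm_l = -2 (E1 requires Δm_l = 0, ±1)
Total allowed: 1 of 10.

1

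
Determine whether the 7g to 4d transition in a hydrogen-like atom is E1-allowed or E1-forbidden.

Δl = 2 − 4 = -2; the E1 rule Δl = ±1 is violated.
The transition is electric-dipole forbidden.

forbidden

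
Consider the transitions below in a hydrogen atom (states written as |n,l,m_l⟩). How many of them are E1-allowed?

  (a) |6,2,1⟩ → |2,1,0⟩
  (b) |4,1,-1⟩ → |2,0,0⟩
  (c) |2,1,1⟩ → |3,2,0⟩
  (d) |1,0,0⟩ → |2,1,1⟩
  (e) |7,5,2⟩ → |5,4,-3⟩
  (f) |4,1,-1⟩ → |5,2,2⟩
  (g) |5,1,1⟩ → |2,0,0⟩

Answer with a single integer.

(a) allowed
(b) allowed
(c) allowed
(d) allowed
(e) forbidden — Δm_l = -5 (E1 requires Δm_l = 0, ±1)
(f) forbidden — Δm_l = +3 (E1 requires Δm_l = 0, ±1)
(g) allowed
Total allowed: 5 of 7.

5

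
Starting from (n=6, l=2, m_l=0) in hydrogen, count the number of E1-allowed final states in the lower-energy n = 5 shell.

6

E1 requires Δl = ±1, so l_f ∈ {1, 3}; with 0 ≤ l_f ≤ n_f−1 = 4, the allowed l_f values are {1, 3}.
For l_f = 1: m_f ∈ {m_i−1, m_i, m_i+1} ∩ [−1, 1] = {-1, 0, 1} → 3 states.
For l_f = 3: m_f ∈ {m_i−1, m_i, m_i+1} ∩ [−3, 3] = {-1, 0, 1} → 3 states.
Total: 6.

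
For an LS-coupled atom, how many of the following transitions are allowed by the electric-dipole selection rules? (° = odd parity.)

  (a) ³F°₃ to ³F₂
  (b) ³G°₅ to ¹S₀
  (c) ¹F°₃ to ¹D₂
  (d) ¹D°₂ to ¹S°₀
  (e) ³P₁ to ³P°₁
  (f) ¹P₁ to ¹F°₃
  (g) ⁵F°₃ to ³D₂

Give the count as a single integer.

(a) allowed
(b) forbidden (ΔS, ΔL, ΔJ fail)
(c) allowed
(d) forbidden (parity, ΔL, ΔJ fail)
(e) allowed
(f) forbidden (ΔL, ΔJ fail)
(g) forbidden (ΔS fails)
Total allowed: 3 of 7.

3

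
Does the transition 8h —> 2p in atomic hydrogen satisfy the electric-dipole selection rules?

Δl = 1 − 5 = -4; the E1 rule Δl = ±1 is violated.
The transition is electric-dipole forbidden.

forbidden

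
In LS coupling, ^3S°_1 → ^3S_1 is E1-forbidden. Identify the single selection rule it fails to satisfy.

Parity must change: odd → even — passes.
ΔS = 0: S: 1 → 1 — passes.
ΔL = 0, ±1 (not L=0↔0): L: 0 → 0, ΔL = +0 — fails.
ΔJ = 0, ±1 (not J=0↔0): J: 1 → 1, ΔJ = +0 — passes.

the L=0 ↔ L=0 exclusion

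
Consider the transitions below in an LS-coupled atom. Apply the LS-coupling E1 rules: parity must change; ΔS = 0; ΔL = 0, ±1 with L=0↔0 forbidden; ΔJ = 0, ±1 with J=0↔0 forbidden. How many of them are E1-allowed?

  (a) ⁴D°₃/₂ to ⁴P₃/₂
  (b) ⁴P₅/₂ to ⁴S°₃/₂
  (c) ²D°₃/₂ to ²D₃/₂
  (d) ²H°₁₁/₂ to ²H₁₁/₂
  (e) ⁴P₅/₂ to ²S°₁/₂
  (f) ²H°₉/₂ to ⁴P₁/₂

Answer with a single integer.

4

(a) allowed
(b) allowed
(c) allowed
(d) allowed
(e) forbidden (ΔS, ΔJ fail)
(f) forbidden (ΔS, ΔL, ΔJ fail)
Total allowed: 4 of 6.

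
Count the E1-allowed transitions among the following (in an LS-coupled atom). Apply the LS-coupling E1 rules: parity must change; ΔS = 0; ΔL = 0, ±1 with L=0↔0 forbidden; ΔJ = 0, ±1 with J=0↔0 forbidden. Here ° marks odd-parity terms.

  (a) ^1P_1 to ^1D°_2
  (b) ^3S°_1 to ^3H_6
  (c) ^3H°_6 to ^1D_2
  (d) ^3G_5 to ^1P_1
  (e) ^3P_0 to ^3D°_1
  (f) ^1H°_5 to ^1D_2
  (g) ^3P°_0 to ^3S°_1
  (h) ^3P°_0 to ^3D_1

3

(a) allowed
(b) forbidden (ΔL, ΔJ fail)
(c) forbidden (ΔS, ΔL, ΔJ fail)
(d) forbidden (parity, ΔS, ΔL, ΔJ fail)
(e) allowed
(f) forbidden (ΔL, ΔJ fail)
(g) forbidden (parity fails)
(h) allowed
Total allowed: 3 of 8.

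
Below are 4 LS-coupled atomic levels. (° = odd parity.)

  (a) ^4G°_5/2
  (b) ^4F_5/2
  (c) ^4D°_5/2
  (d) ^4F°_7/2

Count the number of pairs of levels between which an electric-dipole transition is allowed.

(a)–(b): allowed.
(a)–(c): forbidden (parity, ΔL).
(a)–(d): forbidden (parity).
(b)–(c): allowed.
(b)–(d): allowed.
(c)–(d): forbidden (parity).
Allowed pairs: 3 of 6.

3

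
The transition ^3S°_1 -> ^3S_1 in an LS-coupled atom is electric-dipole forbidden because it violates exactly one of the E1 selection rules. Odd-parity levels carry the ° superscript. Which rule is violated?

Initial level: S=1, L=0, J=1, parity odd. Final level: S=1, L=0, J=1, parity even.
ΔL = 0, ±1 (not L=0↔0): L: 0 → 0, ΔL = +0 — fails.
ΔS = 0: S: 1 → 1 — ok.
ΔJ = 0, ±1 (not J=0↔0): J: 1 → 1, ΔJ = +0 — ok.
Parity must change: odd → even — ok.

the L=0 ↔ L=0 exclusion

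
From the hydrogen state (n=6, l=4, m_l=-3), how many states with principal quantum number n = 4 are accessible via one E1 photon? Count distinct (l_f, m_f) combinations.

E1 requires Δl = ±1, so l_f ∈ {3, 5}; with 0 ≤ l_f ≤ n_f−1 = 3, the allowed l_f values are {3}.
For l_f = 3: m_f ∈ {m_i−1, m_i, m_i+1} ∩ [−3, 3] = {-3, -2} → 2 states.
Total: 2.

2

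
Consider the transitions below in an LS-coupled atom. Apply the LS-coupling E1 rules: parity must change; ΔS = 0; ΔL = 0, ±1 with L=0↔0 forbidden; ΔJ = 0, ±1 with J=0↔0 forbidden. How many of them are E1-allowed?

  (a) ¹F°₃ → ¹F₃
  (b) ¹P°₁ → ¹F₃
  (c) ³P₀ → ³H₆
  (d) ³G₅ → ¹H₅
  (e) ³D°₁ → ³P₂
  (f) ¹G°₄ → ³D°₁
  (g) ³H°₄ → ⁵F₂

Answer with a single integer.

(a) allowed
(b) forbidden (ΔL, ΔJ fail)
(c) forbidden (parity, ΔL, ΔJ fail)
(d) forbidden (parity, ΔS fail)
(e) allowed
(f) forbidden (parity, ΔS, ΔL, ΔJ fail)
(g) forbidden (ΔS, ΔL, ΔJ fail)
Total allowed: 2 of 7.

2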